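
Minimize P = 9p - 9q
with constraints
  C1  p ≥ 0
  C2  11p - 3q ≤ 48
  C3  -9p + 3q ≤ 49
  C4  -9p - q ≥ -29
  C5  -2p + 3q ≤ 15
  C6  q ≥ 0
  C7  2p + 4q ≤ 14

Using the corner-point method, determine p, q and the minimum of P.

p = 0, q = 7/2, minimum P = -63/2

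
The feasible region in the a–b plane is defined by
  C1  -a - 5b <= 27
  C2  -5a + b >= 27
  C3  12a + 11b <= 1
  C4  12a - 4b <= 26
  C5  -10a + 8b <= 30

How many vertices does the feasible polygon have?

Intersecting each pair of boundary lines and keeping only the points that satisfy every inequality leaves:
  (-81/13, -54/13)
  (-183/29, -120/29)
  (-31/5, -4)

3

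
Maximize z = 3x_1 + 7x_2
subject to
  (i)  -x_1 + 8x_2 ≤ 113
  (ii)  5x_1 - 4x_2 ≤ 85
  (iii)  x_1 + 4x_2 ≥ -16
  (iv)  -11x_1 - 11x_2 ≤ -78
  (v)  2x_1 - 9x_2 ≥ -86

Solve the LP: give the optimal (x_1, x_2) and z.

x_1 = 1109/37, x_2 = 600/37, maximum z = 7527/37

Extreme points and z = 3x_1 + 7x_2:
  (1247/99, -545/99) → z = -74/99
  (1109/37, 600/37) → z = 7527/37
  (-244/121, 1102/121) → z = 6982/121

At the optimal vertex, 5x_1 - 4x_2 = 85 and 2x_1 - 9x_2 = -86.
Solving simultaneously gives x_1 = 1109/37, x_2 = 600/37.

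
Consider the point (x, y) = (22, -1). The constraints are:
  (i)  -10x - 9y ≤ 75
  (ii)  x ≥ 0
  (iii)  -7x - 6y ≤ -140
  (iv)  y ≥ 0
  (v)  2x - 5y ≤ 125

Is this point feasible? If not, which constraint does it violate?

not feasible — violates (iv)

Constraint (iv): y = -1, which is not ≥ 0. All other constraints are satisfied.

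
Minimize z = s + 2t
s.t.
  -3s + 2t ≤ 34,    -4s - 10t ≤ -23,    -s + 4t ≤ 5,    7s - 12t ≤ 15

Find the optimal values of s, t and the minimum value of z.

s = 21/13, t = 43/26, minimum z = 64/13

Extreme points and z = s + 2t:
  (21/13, 43/26) → z = 64/13
  (213/59, 101/118) → z = 314/59
  (15/2, 25/8) → z = 55/4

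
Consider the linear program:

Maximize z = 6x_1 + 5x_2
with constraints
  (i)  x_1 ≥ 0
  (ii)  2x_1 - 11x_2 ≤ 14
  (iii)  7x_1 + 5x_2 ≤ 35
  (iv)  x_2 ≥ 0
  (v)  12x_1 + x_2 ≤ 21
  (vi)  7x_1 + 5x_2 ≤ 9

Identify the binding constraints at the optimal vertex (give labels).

Corner points and z = 6x_1 + 5x_2:
  (0, 0) → z = 0
  (0, 9/5) → z = 9
  (9/7, 0) → z = 54/7

The maximum is at (0, 9/5). Substituting into each constraint, equality holds for (i) and (vi); the remaining constraints have slack.

(i) and (vi)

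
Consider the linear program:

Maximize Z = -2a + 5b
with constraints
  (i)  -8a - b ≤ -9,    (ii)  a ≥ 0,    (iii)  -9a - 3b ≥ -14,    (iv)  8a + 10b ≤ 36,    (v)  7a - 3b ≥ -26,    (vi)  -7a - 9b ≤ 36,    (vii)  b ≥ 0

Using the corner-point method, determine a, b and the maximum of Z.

a = 13/15, b = 31/15, maximum Z = 43/5

Corner points and Z = -2a + 5b:
  (13/15, 31/15) → Z = 43/5
  (9/8, 0) → Z = -9/4
  (14/9, 0) → Z = -28/9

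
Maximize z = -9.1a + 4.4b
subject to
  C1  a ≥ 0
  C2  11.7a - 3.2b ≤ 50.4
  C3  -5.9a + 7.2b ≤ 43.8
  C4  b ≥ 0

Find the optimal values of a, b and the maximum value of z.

a = 0, b = 73/12, maximum z = 803/30

Extreme points and z = -9.1a + 4.4b:
  (0, 73/12) → z = 803/30
  (0, 0) → z = 0
  (6288/817, 40491/3268) → z = -2949/190
  (56/13, 0) → z = -196/5

At the optimal vertex, a = 0 and -5.9a + 7.2b = 43.8.
Solving simultaneously gives a = 0, b = 73/12.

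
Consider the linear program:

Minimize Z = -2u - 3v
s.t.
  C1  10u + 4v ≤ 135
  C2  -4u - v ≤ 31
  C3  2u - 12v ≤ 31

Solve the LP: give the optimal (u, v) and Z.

Vertices and Z = -2u - 3v:
  (-259/6, 425/3) → Z = -1016/3
  (109/8, -5/16) → Z = -421/16
  (-341/50, -93/25) → Z = 124/5

u = -259/6, v = 425/3, minimum Z = -1016/3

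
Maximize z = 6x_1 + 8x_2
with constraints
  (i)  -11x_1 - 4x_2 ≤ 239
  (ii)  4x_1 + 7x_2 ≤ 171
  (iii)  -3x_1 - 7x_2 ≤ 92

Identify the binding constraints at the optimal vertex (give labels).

(ii) and (iii)

Corner points and z = 6x_1 + 8x_2:
  (-2357/61, 2837/61) → z = 8554/61
  (-261/13, -59/13) → z = -2038/13
  (263, -881/7) → z = 3998/7

The maximum is at (263, -881/7). Substituting into each constraint, equality holds for (ii) and (iii); the remaining constraints have slack.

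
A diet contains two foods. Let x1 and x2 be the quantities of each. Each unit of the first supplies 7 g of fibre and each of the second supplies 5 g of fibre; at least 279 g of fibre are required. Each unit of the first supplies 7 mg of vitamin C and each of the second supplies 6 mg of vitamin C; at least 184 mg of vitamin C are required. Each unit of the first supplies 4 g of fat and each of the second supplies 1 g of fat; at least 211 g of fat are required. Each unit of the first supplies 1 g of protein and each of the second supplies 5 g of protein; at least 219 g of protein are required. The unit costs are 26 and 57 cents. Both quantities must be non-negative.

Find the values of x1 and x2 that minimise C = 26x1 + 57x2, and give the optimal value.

x1 = 44, x2 = 35, minimum C = 3139

The feasible region is unbounded (it extends along (0, 1), (1, 0)), but C strictly increases along every unbounded feasible direction, so there is no improving ray and the minimum is attained at a vertex.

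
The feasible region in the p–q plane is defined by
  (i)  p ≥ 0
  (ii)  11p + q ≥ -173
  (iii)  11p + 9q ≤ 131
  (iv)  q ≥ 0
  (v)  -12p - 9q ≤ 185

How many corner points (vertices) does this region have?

Pairwise boundary intersections that survive every other constraint:
  (0, 131/9)
  (0, 0)
  (131/11, 0)

3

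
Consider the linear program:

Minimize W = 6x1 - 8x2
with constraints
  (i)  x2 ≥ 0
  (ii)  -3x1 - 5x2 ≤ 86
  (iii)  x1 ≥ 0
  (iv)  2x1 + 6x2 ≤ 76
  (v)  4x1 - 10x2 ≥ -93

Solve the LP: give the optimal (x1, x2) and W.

Extreme points and W = 6x1 - 8x2:
  (0, 0) → W = 0
  (38, 0) → W = 228
  (0, 93/10) → W = -372/5
  (101/22, 245/22) → W = -677/11

At the optimal vertex, x1 = 0 and 4x1 - 10x2 = -93.
Solving simultaneously gives x1 = 0, x2 = 93/10.

x1 = 0, x2 = 93/10, minimum W = -372/5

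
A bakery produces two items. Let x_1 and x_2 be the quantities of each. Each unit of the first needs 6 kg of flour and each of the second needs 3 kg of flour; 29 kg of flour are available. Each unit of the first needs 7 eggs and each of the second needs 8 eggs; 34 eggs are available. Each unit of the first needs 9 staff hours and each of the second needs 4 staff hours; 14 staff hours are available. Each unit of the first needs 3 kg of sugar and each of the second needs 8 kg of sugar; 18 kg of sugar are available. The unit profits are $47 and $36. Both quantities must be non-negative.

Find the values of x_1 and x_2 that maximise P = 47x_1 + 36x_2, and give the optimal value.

Feasible corners and P = 47x_1 + 36x_2:
  (0, 0) → P = 0
  (0, 9/4) → P = 81
  (14/9, 0) → P = 658/9
  (2/3, 2) → P = 310/3

The binding constraints are 9x_1 + 4x_2 = 14 and 3x_1 + 8x_2 = 18.
Solving simultaneously gives x_1 = 2/3, x_2 = 2.

x_1 = 2/3, x_2 = 2, maximum P = 310/3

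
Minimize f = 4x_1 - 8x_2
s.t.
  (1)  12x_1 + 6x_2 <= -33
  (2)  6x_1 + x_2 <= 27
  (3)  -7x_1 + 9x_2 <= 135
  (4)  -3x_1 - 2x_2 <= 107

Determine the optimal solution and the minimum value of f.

x_1 = -369/50, x_2 = 463/50, minimum f = -518/5

Corner points and f = 4x_1 - 8x_2:
  (65/8, -87/4) → f = 413/2
  (-369/50, 463/50) → f = -518/5
  (161/9, -241/3) → f = 6428/9
  (-1233/41, -344/41) → f = -2180/41

The binding constraints are 12x_1 + 6x_2 = -33 and -7x_1 + 9x_2 = 135.
Solving simultaneously gives x_1 = -369/50, x_2 = 463/50.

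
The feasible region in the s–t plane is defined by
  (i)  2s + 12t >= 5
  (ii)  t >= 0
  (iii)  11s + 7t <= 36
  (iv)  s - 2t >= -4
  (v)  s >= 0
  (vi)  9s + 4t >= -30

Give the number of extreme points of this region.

5

Intersecting each pair of boundary lines and keeping only the points that satisfy every inequality leaves:
  (5/2, 0)
  (0, 5/12)
  (36/11, 0)
  (44/29, 80/29)
  (0, 2)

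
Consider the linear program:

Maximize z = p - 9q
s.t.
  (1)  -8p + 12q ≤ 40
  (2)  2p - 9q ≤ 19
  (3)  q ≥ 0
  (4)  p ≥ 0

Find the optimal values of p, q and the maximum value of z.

p = 19/2, q = 0, maximum z = 19/2

Corner points and z = p - 9q:
  (0, 10/3) → z = -30
  (19/2, 0) → z = 19/2
  (0, 0) → z = 0
The feasible region is unbounded (it extends along (9, 2), (3, 2)), but z strictly decreases along every unbounded feasible direction, so there is no improving ray and the maximum is attained at a vertex.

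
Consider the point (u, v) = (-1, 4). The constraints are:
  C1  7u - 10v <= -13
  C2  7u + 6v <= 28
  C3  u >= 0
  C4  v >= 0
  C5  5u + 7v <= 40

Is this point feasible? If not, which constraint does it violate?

not feasible — violates C3

Constraint C3: u = -1, which is not ≥ 0. All other constraints are satisfied.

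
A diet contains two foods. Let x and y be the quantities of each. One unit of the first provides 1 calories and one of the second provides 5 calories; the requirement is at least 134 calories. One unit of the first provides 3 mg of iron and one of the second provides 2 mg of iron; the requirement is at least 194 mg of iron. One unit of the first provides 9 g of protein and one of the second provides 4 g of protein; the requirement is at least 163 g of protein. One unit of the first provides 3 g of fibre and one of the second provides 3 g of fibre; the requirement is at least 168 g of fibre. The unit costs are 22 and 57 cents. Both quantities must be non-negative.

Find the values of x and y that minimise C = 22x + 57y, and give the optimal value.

The feasible region is unbounded (it extends along (0, 1), (1, 0)), but C strictly increases along every unbounded feasible direction, so there is no improving ray and the minimum is attained at a vertex.

x = 54, y = 16, minimum C = 2100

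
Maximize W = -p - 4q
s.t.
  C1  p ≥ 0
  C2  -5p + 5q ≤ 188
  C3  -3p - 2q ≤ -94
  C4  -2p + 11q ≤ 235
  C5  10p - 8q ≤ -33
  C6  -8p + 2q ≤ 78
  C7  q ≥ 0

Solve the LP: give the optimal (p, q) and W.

p = 343/22, q = 1039/44, maximum W = -2421/22

Corner points and W = -p - 4q:
  (564/37, 893/37) → W = -4136/37
  (343/22, 1039/44) → W = -2421/22
  (1517/94, 1142/47) → W = -10653/94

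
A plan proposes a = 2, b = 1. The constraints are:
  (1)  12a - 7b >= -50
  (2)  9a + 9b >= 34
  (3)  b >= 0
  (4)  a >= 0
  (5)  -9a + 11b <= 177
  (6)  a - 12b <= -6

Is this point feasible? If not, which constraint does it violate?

not feasible — violates (2)

Constraint (2): 9a + 9b = 27, which is not ≥ 34. All other constraints are satisfied.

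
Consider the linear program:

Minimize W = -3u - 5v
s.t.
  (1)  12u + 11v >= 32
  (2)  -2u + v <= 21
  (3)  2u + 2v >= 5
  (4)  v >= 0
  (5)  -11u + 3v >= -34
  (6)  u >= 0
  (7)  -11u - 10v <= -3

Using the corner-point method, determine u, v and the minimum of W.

u = 97/5, v = 299/5, minimum W = -1786/5

Corner points and W = -3u - 5v:
  (8/3, 0) → W = -8
  (0, 32/11) → W = -160/11
  (97/5, 299/5) → W = -1786/5
  (0, 21) → W = -105
  (34/11, 0) → W = -102/11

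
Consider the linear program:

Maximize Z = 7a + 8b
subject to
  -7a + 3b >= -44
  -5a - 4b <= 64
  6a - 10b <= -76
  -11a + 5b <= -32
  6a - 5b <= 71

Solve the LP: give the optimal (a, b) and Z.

a = 62, b = 130, maximum Z = 1474

Feasible corners and Z = 7a + 8b:
  (167/13, 199/13) → Z = 2761/13
  (62, 130) → Z = 1474
  (35/4, 257/20) → Z = 3281/20

At the optimal vertex, -7a + 3b = -44 and -11a + 5b = -32.
Solving simultaneously gives a = 62, b = 130.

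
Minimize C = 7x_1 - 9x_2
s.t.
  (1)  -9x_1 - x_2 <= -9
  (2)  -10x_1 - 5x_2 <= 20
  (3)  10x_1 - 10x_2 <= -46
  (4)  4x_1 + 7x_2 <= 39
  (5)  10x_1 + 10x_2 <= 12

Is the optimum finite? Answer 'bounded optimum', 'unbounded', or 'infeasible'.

infeasible

The boundaries -9x_1 - x_2 = -9 and -10x_1 - 5x_2 = 20 meet at (13/7, -54/7), but that point violates 10x_1 - 10x_2 ≤ -46. Every candidate vertex is excluded by some other constraint, so the feasible region is empty.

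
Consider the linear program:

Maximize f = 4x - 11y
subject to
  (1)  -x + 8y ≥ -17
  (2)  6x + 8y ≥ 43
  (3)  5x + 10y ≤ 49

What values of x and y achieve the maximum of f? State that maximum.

Feasible corners and f = 4x - 11y:
  (60/7, -59/56) → f = 367/8
  (281/25, -18/25) → f = 1322/25
  (19/10, 79/20) → f = -717/20

The optimum lies where -x + 8y = -17 and 5x + 10y = 49.
Solving simultaneously gives x = 281/25, y = -18/25.

x = 281/25, y = -18/25, maximum f = 1322/25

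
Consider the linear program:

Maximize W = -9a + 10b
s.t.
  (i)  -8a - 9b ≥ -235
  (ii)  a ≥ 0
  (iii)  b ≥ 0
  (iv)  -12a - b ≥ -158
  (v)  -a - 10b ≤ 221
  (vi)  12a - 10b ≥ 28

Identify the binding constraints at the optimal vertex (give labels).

(iv) and (vi)

Extreme points and W = -9a + 10b:
  (79/6, 0) → W = -237/2
  (7/3, 0) → W = -21
  (134/11, 130/11) → W = 94/11

The maximum is at (134/11, 130/11). Substituting into each constraint, equality holds for (iv) and (vi); the remaining constraints have slack.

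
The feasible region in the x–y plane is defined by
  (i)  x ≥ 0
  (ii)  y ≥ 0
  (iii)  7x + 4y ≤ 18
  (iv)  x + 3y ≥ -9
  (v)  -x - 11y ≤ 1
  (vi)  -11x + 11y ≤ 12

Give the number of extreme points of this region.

4

Intersecting each pair of boundary lines and keeping only the points that satisfy every inequality leaves:
  (0, 0)
  (0, 12/11)
  (18/7, 0)
  (150/121, 282/121)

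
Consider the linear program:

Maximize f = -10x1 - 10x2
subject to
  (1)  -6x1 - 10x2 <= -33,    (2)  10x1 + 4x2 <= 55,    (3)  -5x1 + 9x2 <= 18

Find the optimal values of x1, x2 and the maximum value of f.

Extreme points and f = -10x1 - 10x2:
  (11/2, 0) → f = -55
  (9/8, 21/8) → f = -75/2
  (423/110, 91/22) → f = -878/11

x1 = 9/8, x2 = 21/8, maximum f = -75/2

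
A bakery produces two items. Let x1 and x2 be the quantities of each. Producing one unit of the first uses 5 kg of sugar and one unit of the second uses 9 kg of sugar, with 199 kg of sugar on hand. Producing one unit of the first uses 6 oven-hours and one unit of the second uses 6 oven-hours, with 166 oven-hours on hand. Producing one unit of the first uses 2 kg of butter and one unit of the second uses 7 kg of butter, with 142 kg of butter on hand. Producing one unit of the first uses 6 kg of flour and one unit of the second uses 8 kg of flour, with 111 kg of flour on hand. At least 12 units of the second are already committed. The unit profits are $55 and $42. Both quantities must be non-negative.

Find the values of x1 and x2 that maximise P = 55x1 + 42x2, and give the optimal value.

Feasible corners and P = 55x1 + 42x2:
  (0, 111/8) → P = 2331/4
  (0, 12) → P = 504
  (5/2, 12) → P = 1283/2

The optimum lies where 6x1 + 8x2 = 111 and x2 = 12.
Solving simultaneously gives x1 = 5/2, x2 = 12.

x1 = 5/2, x2 = 12, maximum P = 1283/2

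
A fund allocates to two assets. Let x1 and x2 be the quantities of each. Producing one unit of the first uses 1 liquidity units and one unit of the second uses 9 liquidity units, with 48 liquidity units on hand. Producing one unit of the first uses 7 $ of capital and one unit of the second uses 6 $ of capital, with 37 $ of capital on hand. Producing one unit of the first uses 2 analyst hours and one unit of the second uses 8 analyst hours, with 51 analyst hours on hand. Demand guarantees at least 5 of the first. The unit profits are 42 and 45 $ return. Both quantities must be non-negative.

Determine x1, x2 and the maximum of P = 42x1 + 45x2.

x1 = 5, x2 = 1/3, maximum P = 225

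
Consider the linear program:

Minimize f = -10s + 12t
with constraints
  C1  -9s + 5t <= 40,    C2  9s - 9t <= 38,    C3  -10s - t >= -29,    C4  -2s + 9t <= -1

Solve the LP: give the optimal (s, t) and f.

Feasible corners and f = -10s + 12t:
  (-275/18, -39/2) → f = -731/9
  (-365/71, -89/71) → f = 2582/71
  (299/99, -119/99) → f = -4418/99
  (131/46, 12/23) → f = -511/23

s = -275/18, t = -39/2, minimum f = -731/9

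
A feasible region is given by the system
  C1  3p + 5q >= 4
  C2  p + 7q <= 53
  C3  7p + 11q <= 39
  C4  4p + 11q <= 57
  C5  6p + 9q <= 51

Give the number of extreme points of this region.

Intersecting each pair of boundary lines and keeping only the points that satisfy every inequality leaves:
  (-237/16, 155/16)
  (73, -43)
  (-184/17, 155/17)
  (-6, 81/11)
  (70, -41)

5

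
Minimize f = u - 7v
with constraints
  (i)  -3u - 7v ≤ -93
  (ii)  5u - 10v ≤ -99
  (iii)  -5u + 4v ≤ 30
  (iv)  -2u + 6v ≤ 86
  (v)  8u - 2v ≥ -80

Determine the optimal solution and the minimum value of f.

u = 133/5, v = 116/5, minimum f = -679/5

Feasible corners and f = u - 7v:
  (237/65, 762/65) → f = -5097/65
  (162/47, 555/47) → f = -3723/47
  (133/5, 116/5) → f = -679/5
  (82/11, 185/11) → f = -1213/11

At the optimal vertex, 5u - 10v = -99 and -2u + 6v = 86.
Solving simultaneously gives u = 133/5, v = 116/5.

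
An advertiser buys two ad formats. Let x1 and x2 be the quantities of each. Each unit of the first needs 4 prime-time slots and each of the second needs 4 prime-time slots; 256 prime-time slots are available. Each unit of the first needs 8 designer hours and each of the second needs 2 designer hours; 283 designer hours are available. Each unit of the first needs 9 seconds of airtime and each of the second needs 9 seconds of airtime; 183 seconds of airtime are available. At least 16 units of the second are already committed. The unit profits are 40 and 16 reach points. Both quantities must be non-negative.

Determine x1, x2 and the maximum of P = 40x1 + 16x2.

Corner points and P = 40x1 + 16x2:
  (0, 61/3) → P = 976/3
  (0, 16) → P = 256
  (13/3, 16) → P = 1288/3

At the optimal vertex, 9x1 + 9x2 = 183 and x2 = 16.
Solving simultaneously gives x1 = 13/3, x2 = 16.

x1 = 13/3, x2 = 16, maximum P = 1288/3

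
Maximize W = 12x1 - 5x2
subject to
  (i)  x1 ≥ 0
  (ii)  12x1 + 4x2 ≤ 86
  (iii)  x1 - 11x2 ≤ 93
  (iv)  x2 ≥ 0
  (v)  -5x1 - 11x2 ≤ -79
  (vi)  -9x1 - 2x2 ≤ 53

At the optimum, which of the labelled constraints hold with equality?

Corner points and W = 12x1 - 5x2:
  (0, 43/2) → W = -215/2
  (0, 79/11) → W = -395/11
  (45/8, 37/8) → W = 355/8

The maximum is at (45/8, 37/8). Substituting into each constraint, equality holds for (ii) and (v); the remaining constraints have slack.

(ii) and (v)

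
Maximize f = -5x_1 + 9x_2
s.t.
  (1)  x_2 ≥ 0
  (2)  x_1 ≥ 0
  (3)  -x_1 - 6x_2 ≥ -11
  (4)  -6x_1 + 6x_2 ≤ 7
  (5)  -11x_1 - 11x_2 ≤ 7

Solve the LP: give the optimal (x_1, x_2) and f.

The optimum lies where -x_1 - 6x_2 = -11 and -6x_1 + 6x_2 = 7.
Solving simultaneously gives x_1 = 4/7, x_2 = 73/42.

x_1 = 4/7, x_2 = 73/42, maximum f = 179/14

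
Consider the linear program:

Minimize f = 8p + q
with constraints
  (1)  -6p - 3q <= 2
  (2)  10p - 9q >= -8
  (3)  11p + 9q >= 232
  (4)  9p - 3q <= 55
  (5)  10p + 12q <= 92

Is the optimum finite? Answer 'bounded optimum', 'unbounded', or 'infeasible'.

infeasible

The boundaries -6p - 3q = 2 and 10p - 9q = -8 meet at (-1/2, 1/3), but that point violates 11p + 9q ≥ 232. Every candidate vertex is excluded by some other constraint, so the feasible region is empty.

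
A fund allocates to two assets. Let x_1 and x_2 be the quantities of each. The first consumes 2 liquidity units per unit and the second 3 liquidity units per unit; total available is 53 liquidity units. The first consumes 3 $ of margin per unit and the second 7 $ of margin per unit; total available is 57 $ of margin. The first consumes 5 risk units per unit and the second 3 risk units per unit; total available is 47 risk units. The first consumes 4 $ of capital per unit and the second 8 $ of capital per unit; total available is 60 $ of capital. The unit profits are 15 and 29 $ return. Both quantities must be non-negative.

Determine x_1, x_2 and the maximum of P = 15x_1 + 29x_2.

Vertices and P = 15x_1 + 29x_2:
  (0, 0) → P = 0
  (0, 15/2) → P = 435/2
  (47/5, 0) → P = 141
  (7, 4) → P = 221

x_1 = 7, x_2 = 4, maximum P = 221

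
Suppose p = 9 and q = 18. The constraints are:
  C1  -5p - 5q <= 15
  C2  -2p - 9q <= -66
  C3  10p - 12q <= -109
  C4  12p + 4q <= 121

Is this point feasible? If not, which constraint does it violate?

Constraint C4: 12p + 4q = 180, which is not ≤ 121. All other constraints are satisfied.

not feasible — violates C4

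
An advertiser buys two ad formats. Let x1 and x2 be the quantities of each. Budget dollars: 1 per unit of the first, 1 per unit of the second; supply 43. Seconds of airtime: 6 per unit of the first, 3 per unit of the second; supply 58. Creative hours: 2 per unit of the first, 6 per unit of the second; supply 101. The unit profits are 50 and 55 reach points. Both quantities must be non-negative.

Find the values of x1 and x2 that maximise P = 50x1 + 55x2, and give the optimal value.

x1 = 3/2, x2 = 49/3, maximum P = 2920/3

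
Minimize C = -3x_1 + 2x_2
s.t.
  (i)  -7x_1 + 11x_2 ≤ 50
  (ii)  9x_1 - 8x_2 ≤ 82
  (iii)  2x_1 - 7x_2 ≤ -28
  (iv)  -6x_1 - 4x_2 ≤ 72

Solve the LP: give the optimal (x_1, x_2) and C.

x_1 = 1302/43, x_2 = 1024/43, minimum C = -1858/43

Corner points and C = -3x_1 + 2x_2:
  (1302/43, 1024/43) → C = -1858/43
  (-14/9, 32/9) → C = 106/9
  (798/47, 416/47) → C = -1562/47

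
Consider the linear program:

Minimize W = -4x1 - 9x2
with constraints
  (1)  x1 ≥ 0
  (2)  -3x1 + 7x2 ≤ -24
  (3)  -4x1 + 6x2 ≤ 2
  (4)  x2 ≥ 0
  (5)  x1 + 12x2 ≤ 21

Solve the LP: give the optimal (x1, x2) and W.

Feasible corners and W = -4x1 - 9x2:
  (8, 0) → W = -32
  (435/43, 39/43) → W = -2091/43
  (21, 0) → W = -84

At the optimal vertex, x2 = 0 and x1 + 12x2 = 21.
Solving simultaneously gives x1 = 21, x2 = 0.

x1 = 21, x2 = 0, minimum W = -84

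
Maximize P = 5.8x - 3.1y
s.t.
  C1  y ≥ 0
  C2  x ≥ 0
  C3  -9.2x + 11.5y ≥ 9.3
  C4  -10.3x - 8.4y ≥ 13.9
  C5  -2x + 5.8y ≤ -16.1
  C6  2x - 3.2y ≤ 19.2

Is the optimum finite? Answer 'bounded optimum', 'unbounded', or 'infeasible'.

infeasible

The boundaries -2x + 5.8y = -16.1 and 2x - 3.2y = 19.2 meet at (748/65, 31/26), but that point violates -9.2x + 11.5y ≥ 9.3. Every candidate vertex is excluded by some other constraint, so the feasible region is empty.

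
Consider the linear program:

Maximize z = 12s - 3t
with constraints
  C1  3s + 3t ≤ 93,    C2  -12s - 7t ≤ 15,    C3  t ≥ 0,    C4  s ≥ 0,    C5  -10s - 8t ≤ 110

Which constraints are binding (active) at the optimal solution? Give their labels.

Vertices and z = 12s - 3t:
  (31, 0) → z = 372
  (0, 31) → z = -93
  (0, 0) → z = 0

The maximum is at (31, 0). Substituting into each constraint, equality holds for C1 and C3; the remaining constraints have slack.

C1 and C3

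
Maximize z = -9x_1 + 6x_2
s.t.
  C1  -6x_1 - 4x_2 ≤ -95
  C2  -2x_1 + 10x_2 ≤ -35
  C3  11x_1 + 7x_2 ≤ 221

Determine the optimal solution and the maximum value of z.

Extreme points and z = -9x_1 + 6x_2:
  (545/34, -5/17) → z = -4965/34
  (219/2, -281/2) → z = -3657/2
  (2455/124, 57/124) → z = -21753/124

At the optimal vertex, -6x_1 - 4x_2 = -95 and -2x_1 + 10x_2 = -35.
Solving simultaneously gives x_1 = 545/34, x_2 = -5/17.

x_1 = 545/34, x_2 = -5/17, maximum z = -4965/34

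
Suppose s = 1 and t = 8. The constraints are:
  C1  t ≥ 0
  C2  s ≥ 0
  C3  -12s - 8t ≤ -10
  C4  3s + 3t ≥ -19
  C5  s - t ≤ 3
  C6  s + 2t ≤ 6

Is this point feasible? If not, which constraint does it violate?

not feasible — violates C6

Constraint C6: s + 2t = 17, which is not ≤ 6. All other constraints are satisfied.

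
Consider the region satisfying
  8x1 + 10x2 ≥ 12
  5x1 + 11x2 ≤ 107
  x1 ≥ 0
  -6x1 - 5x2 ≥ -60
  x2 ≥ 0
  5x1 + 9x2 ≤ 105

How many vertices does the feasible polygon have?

Of the 15 pairwise boundary intersections, those satisfying every inequality are:
  (0, 6/5)
  (3/2, 0)
  (0, 107/11)
  (125/41, 342/41)
  (10, 0)

5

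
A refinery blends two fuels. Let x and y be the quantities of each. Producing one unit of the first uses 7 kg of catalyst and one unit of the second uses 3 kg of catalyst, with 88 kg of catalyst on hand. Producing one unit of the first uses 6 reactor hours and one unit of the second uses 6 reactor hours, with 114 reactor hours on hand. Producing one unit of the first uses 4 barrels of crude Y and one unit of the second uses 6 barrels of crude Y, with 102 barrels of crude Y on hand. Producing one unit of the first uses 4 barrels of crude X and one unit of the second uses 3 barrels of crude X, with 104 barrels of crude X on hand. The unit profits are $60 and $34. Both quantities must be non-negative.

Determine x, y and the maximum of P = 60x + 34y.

At the optimal vertex, 7x + 3y = 88 and 6x + 6y = 114.
Solving simultaneously gives x = 31/4, y = 45/4.

x = 31/4, y = 45/4, maximum P = 1695/2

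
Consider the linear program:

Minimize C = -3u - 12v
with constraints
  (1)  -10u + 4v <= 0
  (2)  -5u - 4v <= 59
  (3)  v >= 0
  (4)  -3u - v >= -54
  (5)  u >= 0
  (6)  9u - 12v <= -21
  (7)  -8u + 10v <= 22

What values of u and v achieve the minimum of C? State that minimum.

Extreme points and C = -3u - 12v:
  (1, 5/2) → C = -33
  (22/17, 55/17) → C = -726/17
  (209/15, 61/5) → C = -941/5
  (259/19, 249/19) → C = -3765/19

At the optimal vertex, -3u - v = -54 and -8u + 10v = 22.
Solving simultaneously gives u = 259/19, v = 249/19.

u = 259/19, v = 249/19, minimum C = -3765/19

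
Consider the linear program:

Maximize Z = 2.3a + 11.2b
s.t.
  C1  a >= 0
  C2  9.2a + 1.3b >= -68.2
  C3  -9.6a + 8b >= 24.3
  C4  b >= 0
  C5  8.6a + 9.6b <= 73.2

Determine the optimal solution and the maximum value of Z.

Corner points and Z = 2.3a + 11.2b:
  (0, 243/80) → Z = 1701/50
  (0, 61/8) → Z = 427/5
  (1101/503, 45585/8048) → Z = 172209/2515

The binding constraints are a = 0 and 8.6a + 9.6b = 73.2.
Solving simultaneously gives a = 0, b = 61/8.

a = 0, b = 7.625, maximum Z = 85.4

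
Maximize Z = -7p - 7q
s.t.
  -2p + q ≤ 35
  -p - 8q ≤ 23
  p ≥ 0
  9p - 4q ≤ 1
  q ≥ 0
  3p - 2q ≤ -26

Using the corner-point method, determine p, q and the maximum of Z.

p = 0, q = 13, maximum Z = -91

Feasible corners and Z = -7p - 7q:
  (0, 35) → Z = -245
  (141, 317) → Z = -3206
  (0, 13) → Z = -91
  (53/3, 79/2) → Z = -2401/6

At the optimal vertex, p = 0 and 3p - 2q = -26.
Solving simultaneously gives p = 0, q = 13.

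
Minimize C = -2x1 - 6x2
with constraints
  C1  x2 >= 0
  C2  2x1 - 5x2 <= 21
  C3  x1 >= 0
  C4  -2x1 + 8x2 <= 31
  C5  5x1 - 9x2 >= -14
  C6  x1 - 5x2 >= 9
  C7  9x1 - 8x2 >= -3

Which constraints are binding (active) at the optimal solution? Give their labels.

C2 and C6

Corner points and C = -2x1 - 6x2:
  (21/2, 0) → C = -21
  (9, 0) → C = -18
  (12, 3/5) → C = -138/5

The minimum is at (12, 3/5). Substituting into each constraint, equality holds for C2 and C6; the remaining constraints have slack.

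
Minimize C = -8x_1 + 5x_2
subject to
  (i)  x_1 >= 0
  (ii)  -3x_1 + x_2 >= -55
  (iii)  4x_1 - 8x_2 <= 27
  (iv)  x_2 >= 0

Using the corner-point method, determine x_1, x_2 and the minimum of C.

x_1 = 413/20, x_2 = 139/20, minimum C = -2609/20

Corner points and C = -8x_1 + 5x_2:
  (0, 0) → C = 0
  (413/20, 139/20) → C = -2609/20
  (27/4, 0) → C = -54
The feasible region is unbounded (it extends along (0, 1), (1, 3)), but C strictly increases along every unbounded feasible direction, so there is no improving ray and the minimum is attained at a vertex.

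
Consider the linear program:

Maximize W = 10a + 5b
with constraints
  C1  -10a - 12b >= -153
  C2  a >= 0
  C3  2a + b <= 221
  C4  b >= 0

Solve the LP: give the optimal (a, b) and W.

a = 153/10, b = 0, maximum W = 153

Corner points and W = 10a + 5b:
  (0, 51/4) → W = 255/4
  (153/10, 0) → W = 153
  (0, 0) → W = 0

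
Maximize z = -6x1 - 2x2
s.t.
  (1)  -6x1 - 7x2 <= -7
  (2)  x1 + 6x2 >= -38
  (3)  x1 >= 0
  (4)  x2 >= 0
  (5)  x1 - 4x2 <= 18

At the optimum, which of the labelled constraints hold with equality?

Feasible corners and z = -6x1 - 2x2:
  (0, 1) → z = -2
  (7/6, 0) → z = -7
  (18, 0) → z = -108
The feasible region is unbounded (it extends along (0, 1), (4, 1)), but z strictly decreases along every unbounded feasible direction, so there is no improving ray and the maximum is attained at a vertex.

The maximum is at (0, 1). Substituting into each constraint, equality holds for (1) and (3); the remaining constraints have slack.

(1) and (3)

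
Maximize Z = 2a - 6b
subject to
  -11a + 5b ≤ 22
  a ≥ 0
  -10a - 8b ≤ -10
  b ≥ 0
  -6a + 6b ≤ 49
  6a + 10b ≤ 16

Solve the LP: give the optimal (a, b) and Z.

a = 8/3, b = 0, maximum Z = 16/3

Extreme points and Z = 2a - 6b:
  (0, 5/4) → Z = -15/2
  (0, 8/5) → Z = -48/5
  (1, 0) → Z = 2
  (8/3, 0) → Z = 16/3

At the optimal vertex, b = 0 and 6a + 10b = 16.
Solving simultaneously gives a = 8/3, b = 0.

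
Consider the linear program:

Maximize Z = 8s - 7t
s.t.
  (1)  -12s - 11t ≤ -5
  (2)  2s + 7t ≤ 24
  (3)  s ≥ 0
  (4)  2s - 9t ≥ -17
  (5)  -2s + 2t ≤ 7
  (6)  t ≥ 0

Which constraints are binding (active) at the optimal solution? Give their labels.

(2) and (6)

Vertices and Z = 8s - 7t:
  (0, 5/11) → Z = -35/11
  (5/12, 0) → Z = 10/3
  (97/32, 41/16) → Z = 101/16
  (12, 0) → Z = 96
  (0, 17/9) → Z = -119/9

The maximum is at (12, 0). Substituting into each constraint, equality holds for (2) and (6); the remaining constraints have slack.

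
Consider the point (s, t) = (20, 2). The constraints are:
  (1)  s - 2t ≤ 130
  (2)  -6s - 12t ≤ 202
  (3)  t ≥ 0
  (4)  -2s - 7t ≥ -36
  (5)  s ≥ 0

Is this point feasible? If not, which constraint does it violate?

Constraint (4): -2s - 7t = -54, which is not ≥ -36. All other constraints are satisfied.

not feasible — violates (4)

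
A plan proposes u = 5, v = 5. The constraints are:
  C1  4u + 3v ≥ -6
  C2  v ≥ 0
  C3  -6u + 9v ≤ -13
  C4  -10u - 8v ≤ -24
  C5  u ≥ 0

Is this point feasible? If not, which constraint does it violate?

Constraint C3: -6u + 9v = 15, which is not ≤ -13. All other constraints are satisfied.

not feasible — violates C3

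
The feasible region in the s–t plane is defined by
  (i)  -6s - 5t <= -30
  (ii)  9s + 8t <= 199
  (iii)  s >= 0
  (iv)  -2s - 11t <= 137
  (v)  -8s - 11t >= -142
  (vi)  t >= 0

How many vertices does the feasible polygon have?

Intersecting each pair of boundary lines and keeping only the points that satisfy every inequality leaves:
  (0, 6)
  (5, 0)
  (0, 142/11)
  (71/4, 0)

4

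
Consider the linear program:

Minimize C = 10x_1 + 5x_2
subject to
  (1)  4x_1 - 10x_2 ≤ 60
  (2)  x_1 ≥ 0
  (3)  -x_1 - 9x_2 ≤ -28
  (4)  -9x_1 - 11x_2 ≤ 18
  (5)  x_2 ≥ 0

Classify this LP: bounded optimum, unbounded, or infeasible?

bounded optimum

Corner points and C = 10x_1 + 5x_2:
  (410/23, 26/23) → C = 4230/23
  (0, 28/9) → C = 140/9
The feasible region has finitely many vertices and no improving ray; the minimum is 140/9 at (0, 28/9).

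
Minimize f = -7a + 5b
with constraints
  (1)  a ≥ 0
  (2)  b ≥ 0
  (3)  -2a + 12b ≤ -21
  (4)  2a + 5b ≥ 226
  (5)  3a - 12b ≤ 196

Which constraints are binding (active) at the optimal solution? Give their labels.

Vertices and f = -7a + 5b:
  (2817/34, 205/17) → f = -17669/34
  (175, 329/12) → f = -13055/12
  (284/3, 22/3) → f = -626

The minimum is at (175, 329/12). Substituting into each constraint, equality holds for (3) and (5); the remaining constraints have slack.

(3) and (5)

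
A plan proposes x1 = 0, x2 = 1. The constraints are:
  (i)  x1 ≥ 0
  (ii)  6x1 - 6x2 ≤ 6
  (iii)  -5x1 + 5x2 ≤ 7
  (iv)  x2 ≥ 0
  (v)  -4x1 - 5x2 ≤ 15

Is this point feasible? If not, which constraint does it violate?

feasible

(i): 0 ≥ 0 ✓
(ii): -6 ≤ 6 ✓
(iii): 5 ≤ 7 ✓
(iv): 1 ≥ 0 ✓
(v): -5 ≤ 15 ✓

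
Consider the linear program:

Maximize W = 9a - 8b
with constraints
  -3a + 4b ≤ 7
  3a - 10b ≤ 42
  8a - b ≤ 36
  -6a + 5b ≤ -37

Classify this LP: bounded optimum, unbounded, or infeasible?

Corner points and W = 9a - 8b:
  (318/77, -228/77) → W = 426/7
  (32/9, -47/15) → W = 856/15
  (143/34, -40/17) → W = 1927/34
The feasible region has finitely many vertices and no improving ray; the maximum is 426/7 at (318/77, -228/77).

bounded optimum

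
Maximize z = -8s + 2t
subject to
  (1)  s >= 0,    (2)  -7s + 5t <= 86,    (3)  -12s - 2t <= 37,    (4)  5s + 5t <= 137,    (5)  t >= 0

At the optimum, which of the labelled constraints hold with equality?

Vertices and z = -8s + 2t:
  (0, 86/5) → z = 172/5
  (0, 0) → z = 0
  (17/4, 463/20) → z = 123/10
  (137/5, 0) → z = -1096/5

The maximum is at (0, 86/5). Substituting into each constraint, equality holds for (1) and (2); the remaining constraints have slack.

(1) and (2)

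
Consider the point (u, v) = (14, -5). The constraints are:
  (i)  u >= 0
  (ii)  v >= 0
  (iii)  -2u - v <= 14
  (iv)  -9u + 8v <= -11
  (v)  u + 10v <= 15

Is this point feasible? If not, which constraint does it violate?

not feasible — violates (ii)

Constraint (ii): v = -5, which is not ≥ 0. All other constraints are satisfied.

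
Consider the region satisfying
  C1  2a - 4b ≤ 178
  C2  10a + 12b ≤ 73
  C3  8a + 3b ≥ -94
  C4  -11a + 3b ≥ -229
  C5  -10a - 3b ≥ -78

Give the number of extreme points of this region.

5

The feasible vertices (each the meet of two boundaries and inside every other half-plane) are:
  (79/19, -806/19)
  (191/19, -750/19)
  (-449/22, 254/11)
  (239/30, -5/9)
  (307/21, -1432/63)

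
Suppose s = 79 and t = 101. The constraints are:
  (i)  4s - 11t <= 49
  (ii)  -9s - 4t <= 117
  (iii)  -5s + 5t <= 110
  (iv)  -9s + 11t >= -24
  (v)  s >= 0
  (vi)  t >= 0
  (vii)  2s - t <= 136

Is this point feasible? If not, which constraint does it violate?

feasible

(i): -795 ≤ 49 ✓
(ii): -1115 ≤ 117 ✓
(iii): 110 ≤ 110 ✓
(iv): 400 ≥ -24 ✓
(v): 79 ≥ 0 ✓
(vi): 101 ≥ 0 ✓
(vii): 57 ≤ 136 ✓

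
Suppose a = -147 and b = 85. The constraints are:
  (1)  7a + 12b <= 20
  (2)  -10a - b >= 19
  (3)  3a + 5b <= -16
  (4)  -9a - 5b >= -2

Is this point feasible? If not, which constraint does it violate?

(1): -9 ≤ 20 ✓
(2): 1385 ≥ 19 ✓
(3): -16 ≤ -16 ✓
(4): 898 ≥ -2 ✓

feasible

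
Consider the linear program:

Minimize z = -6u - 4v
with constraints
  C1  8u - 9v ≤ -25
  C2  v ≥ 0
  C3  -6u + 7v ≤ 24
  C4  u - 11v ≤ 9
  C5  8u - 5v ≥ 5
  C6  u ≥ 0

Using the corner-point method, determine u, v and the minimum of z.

u = 41/2, v = 21, minimum z = -207

Extreme points and z = -6u - 4v:
  (41/2, 21) → z = -207
  (85/16, 15/2) → z = -495/8
  (155/26, 111/13) → z = -909/13

At the optimal vertex, 8u - 9v = -25 and -6u + 7v = 24.
Solving simultaneously gives u = 41/2, v = 21.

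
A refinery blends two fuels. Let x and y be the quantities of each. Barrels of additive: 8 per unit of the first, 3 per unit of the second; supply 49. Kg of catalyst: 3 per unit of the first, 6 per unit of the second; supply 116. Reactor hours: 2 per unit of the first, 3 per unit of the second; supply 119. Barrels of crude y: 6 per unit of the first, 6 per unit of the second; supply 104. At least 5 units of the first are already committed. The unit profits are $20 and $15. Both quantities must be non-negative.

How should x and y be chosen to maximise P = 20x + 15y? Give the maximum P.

x = 5, y = 3, maximum P = 145

Corner points and P = 20x + 15y:
  (49/8, 0) → P = 245/2
  (5, 0) → P = 100
  (5, 3) → P = 145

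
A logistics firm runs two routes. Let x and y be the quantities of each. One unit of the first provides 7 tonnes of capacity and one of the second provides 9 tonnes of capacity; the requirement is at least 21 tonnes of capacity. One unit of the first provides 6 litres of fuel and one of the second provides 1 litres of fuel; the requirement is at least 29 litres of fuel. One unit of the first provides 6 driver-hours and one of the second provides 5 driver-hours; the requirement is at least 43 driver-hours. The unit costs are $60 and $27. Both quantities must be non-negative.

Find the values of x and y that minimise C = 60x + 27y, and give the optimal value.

x = 17/4, y = 7/2, minimum C = 699/2

Vertices and C = 60x + 27y:
  (0, 29) → C = 783
  (43/6, 0) → C = 430
  (17/4, 7/2) → C = 699/2
The feasible region is unbounded (it extends along (0, 1), (1, 0)), but C strictly increases along every unbounded feasible direction, so there is no improving ray and the minimum is attained at a vertex.

The optimum lies where 6x + y = 29 and 6x + 5y = 43.
Solving simultaneously gives x = 17/4, y = 7/2.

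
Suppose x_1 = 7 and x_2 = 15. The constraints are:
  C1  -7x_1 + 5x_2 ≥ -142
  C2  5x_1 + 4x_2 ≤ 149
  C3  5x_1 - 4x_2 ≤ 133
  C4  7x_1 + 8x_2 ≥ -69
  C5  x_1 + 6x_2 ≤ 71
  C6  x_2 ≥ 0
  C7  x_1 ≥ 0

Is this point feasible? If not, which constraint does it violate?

Constraint C5: x_1 + 6x_2 = 97, which is not ≤ 71. All other constraints are satisfied.

not feasible — violates C5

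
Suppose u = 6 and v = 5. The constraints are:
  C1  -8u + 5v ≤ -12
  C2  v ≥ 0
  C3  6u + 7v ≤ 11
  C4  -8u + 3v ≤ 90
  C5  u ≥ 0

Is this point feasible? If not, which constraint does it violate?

Constraint C3: 6u + 7v = 71, which is not ≤ 11. All other constraints are satisfied.

not feasible — violates C3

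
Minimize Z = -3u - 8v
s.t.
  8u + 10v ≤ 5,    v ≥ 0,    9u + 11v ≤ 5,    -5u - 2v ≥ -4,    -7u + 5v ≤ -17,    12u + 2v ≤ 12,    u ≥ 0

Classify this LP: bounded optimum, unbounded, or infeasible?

The boundaries v = 0 and 9u + 11v = 5 meet at (5/9, 0), but that point violates -7u + 5v ≤ -17. Every candidate vertex is excluded by some other constraint, so the feasible region is empty.

infeasible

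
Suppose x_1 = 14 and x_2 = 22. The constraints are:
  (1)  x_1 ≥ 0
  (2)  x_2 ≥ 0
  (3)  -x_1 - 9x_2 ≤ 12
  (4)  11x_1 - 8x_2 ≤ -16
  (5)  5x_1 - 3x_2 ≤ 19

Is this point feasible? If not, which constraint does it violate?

feasible

(1): 14 ≥ 0 ✓
(2): 22 ≥ 0 ✓
(3): -212 ≤ 12 ✓
(4): -22 ≤ -16 ✓
(5): 4 ≤ 19 ✓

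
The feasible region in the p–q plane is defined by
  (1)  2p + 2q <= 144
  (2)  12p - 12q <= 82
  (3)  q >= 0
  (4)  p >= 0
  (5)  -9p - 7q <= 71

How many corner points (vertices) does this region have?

4

The feasible vertices (each the meet of two boundaries and inside every other half-plane) are:
  (473/12, 391/12)
  (0, 72)
  (41/6, 0)
  (0, 0)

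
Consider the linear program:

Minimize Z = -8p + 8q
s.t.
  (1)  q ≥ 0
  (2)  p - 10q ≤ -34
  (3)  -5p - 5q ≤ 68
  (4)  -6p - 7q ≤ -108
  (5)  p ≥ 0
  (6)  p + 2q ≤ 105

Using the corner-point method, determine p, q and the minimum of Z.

p = 491/6, q = 139/12, minimum Z = -562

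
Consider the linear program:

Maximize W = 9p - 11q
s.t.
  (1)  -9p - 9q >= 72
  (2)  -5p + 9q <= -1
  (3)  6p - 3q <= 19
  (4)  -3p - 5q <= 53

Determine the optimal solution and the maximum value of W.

Extreme points and W = 9p - 11q:
  (-71/14, -41/14) → W = -94/7
  (-5/9, -67/9) → W = 692/9
  (-118/13, -67/13) → W = -25
  (-64/39, -125/13) → W = 91

The optimum lies where 6p - 3q = 19 and -3p - 5q = 53.
Solving simultaneously gives p = -64/39, q = -125/13.

p = -64/39, q = -125/13, maximum W = 91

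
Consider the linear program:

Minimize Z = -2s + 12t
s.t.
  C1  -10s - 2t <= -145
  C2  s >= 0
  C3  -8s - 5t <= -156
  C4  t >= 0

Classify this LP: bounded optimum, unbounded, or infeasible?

From the feasible point (0, 145/2), moving in the direction (1, 0) keeps every constraint satisfied while Z decreases without bound.

unbounded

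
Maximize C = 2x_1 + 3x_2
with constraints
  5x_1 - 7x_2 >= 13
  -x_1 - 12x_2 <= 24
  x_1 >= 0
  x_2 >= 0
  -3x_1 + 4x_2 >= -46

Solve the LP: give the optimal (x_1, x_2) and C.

x_1 = 270, x_2 = 191, maximum C = 1113

Feasible corners and C = 2x_1 + 3x_2:
  (13/5, 0) → C = 26/5
  (270, 191) → C = 1113
  (46/3, 0) → C = 92/3

The optimum lies where 5x_1 - 7x_2 = 13 and -3x_1 + 4x_2 = -46.
Solving simultaneously gives x_1 = 270, x_2 = 191.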